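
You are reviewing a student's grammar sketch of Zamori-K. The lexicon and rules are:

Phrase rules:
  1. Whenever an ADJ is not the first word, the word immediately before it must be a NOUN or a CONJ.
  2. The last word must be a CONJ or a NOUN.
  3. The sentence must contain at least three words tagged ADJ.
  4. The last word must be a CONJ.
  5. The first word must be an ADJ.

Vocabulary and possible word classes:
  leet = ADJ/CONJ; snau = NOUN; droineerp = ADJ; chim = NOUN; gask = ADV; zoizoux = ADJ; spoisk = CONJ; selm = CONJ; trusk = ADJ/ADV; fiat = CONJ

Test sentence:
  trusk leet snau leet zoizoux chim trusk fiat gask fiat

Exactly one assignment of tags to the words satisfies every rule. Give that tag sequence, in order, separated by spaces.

Candidates per position — 1:trusk {ADJ,ADV}; 2:leet {ADJ,CONJ}; 3:snau {NOUN}; 4:leet {ADJ,CONJ}; 5:zoizoux {ADJ}; 6:chim {NOUN}; 7:trusk {ADJ,ADV}; 8:fiat {CONJ}; 9:gask {ADV}; 10:fiat {CONJ}.
If word 1 were ADV, no tagging could satisfy rule 5; so word 1 is ADJ.
If word 2 were ADJ, no tagging could satisfy rule 1; so word 2 is CONJ.
If word 4 were ADJ, no tagging could satisfy rule 1; so word 4 is CONJ.
If word 7 were ADV, no tagging could satisfy rule 3; so word 7 is ADJ.
That leaves exactly one tagging: ADJ CONJ NOUN CONJ ADJ NOUN ADJ CONJ ADV CONJ.
Verifying each rule — rule 1 ok; rule 2 ok; rule 3 ok; rule 4 ok; rule 5 ok.

ADJ CONJ NOUN CONJ ADJ NOUN ADJ CONJ ADV CONJ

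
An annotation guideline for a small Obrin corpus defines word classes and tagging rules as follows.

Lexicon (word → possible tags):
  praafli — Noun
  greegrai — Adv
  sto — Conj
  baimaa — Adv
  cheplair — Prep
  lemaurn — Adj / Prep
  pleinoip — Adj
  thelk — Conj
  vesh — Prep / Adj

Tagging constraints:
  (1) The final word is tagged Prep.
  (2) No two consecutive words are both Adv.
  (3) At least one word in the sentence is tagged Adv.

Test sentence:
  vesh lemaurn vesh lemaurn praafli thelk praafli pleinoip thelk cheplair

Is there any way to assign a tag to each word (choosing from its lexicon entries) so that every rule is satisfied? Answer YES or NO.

Candidates per position — 1:vesh {Prep,Adj}; 2:lemaurn {Adj,Prep}; 3:vesh {Prep,Adj}; 4:lemaurn {Adj,Prep}; 5:praafli {Noun}; 6:thelk {Conj}; 7:praafli {Noun}; 8:pleinoip {Adj}; 9:thelk {Conj}; 10:cheplair {Prep}.
Rule 3 cannot be satisfied by any choice of tags from the lexicon.
So there is no consistent tagging.

NO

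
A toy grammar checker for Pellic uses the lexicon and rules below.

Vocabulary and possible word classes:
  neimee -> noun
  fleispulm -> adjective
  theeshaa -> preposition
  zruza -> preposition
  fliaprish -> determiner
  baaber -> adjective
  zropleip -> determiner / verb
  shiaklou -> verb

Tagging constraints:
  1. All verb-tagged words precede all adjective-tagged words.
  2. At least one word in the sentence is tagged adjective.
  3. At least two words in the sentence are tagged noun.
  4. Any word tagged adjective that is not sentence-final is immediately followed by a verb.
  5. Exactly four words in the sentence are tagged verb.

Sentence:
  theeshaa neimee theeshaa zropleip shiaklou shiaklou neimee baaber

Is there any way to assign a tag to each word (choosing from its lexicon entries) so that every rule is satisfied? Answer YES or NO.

Candidates per position — 1:theeshaa {preposition}; 2:neimee {noun}; 3:theeshaa {preposition}; 4:zropleip {determiner,verb}; 5:shiaklou {verb}; 6:shiaklou {verb}; 7:neimee {noun}; 8:baaber {adjective}.
Rule 5 cannot be satisfied by any choice of tags from the lexicon.
So there is no consistent tagging.

NO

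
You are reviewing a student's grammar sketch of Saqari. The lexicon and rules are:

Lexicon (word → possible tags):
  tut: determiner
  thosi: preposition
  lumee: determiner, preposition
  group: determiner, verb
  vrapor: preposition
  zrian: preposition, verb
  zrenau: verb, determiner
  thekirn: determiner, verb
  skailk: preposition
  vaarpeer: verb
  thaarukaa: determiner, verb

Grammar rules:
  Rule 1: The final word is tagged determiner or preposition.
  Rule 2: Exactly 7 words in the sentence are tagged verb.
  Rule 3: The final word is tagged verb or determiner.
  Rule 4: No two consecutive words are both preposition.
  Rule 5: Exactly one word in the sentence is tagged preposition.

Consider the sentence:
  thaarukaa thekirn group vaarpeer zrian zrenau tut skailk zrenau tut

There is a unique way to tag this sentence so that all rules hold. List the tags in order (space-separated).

verb verb verb verb verb verb determiner preposition verb determiner

Candidates per position — 1:thaarukaa {determiner,verb}; 2:thekirn {determiner,verb}; 3:group {determiner,verb}; 4:vaarpeer {verb}; 5:zrian {preposition,verb}; 6:zrenau {verb,determiner}; 7:tut {determiner}; 8:skailk {preposition}; 9:zrenau {verb,determiner}; 10:tut {determiner}.
If word 1 were determiner, no tagging could satisfy rule 2; so word 1 is verb.
If word 2 were determiner, no tagging could satisfy rule 2; so word 2 is verb.
If word 3 were determiner, no tagging could satisfy rule 2; so word 3 is verb.
If word 5 were preposition, no tagging could satisfy rule 2; so word 5 is verb.
If word 6 were determiner, no tagging could satisfy rule 2; so word 6 is verb.
If word 9 were determiner, no tagging could satisfy rule 2; so word 9 is verb.
The unique satisfying tagging is: verb verb verb verb verb verb determiner preposition verb determiner.
Rule-by-rule: rule 1 satisfied; rule 2 satisfied; rule 3 satisfied; rule 4 satisfied; rule 5 satisfied.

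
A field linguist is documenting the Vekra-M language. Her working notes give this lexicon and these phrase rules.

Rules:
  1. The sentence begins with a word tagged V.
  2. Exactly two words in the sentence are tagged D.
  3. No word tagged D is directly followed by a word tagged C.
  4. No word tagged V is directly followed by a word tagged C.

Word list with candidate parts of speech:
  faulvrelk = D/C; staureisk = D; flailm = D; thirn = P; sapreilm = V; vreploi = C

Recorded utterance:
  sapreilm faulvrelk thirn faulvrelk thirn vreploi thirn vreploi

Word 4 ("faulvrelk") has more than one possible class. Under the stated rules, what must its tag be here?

D

Candidates per position — 1:sapreilm {V}; 2:faulvrelk {D,C}; 3:thirn {P}; 4:faulvrelk {D,C}; 5:thirn {P}; 6:vreploi {C}; 7:thirn {P}; 8:vreploi {C}.
Position 2: tagging it C would leave rule 2 unsatisfiable, so it must be D.
Position 4: tagging it C would leave rule 2 unsatisfiable, so it must be D.
That leaves exactly one tagging: V D P D P C P C.
Checking: rule 1 ok; rule 2 ok; rule 3 ok; rule 4 ok.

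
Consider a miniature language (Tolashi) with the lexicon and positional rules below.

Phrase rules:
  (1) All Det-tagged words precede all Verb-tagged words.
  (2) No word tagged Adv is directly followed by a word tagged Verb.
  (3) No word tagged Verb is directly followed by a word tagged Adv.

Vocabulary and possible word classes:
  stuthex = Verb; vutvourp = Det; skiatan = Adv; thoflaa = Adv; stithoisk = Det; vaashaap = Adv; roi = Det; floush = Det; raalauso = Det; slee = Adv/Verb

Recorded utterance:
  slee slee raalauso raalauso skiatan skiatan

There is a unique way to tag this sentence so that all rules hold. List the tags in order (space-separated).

Adv Adv Det Det Adv Adv

Candidates per position — 1:slee {Adv,Verb}; 2:slee {Adv,Verb}; 3:raalauso {Det}; 4:raalauso {Det}; 5:skiatan {Adv}; 6:skiatan {Adv}.
Position 1: Verb is ruled out by rule 1; that leaves Adv.
Position 2: Verb is ruled out by rule 1; that leaves Adv.
That leaves exactly one tagging: Adv Adv Det Det Adv Adv.
Rule-by-rule: rule 1 satisfied; rule 2 satisfied; rule 3 satisfied.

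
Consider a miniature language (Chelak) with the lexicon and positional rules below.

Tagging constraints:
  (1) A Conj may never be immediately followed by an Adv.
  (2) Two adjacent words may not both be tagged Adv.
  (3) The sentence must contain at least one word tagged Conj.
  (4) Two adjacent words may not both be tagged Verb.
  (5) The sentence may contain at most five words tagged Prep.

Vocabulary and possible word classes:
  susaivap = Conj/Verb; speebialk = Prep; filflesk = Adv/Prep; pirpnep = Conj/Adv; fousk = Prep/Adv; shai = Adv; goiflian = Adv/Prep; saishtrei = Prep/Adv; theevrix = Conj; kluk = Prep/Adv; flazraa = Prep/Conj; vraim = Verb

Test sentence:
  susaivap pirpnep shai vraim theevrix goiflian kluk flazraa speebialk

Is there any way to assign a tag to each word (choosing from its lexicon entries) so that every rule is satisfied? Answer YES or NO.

NO

Candidates per position — 1:susaivap {Conj,Verb}; 2:pirpnep {Conj,Adv}; 3:shai {Adv}; 4:vraim {Verb}; 5:theevrix {Conj}; 6:goiflian {Adv,Prep}; 7:kluk {Prep,Adv}; 8:flazraa {Prep,Conj}; 9:speebialk {Prep}.
Every candidate sequence violates at least one rule; no consistent tagging exists.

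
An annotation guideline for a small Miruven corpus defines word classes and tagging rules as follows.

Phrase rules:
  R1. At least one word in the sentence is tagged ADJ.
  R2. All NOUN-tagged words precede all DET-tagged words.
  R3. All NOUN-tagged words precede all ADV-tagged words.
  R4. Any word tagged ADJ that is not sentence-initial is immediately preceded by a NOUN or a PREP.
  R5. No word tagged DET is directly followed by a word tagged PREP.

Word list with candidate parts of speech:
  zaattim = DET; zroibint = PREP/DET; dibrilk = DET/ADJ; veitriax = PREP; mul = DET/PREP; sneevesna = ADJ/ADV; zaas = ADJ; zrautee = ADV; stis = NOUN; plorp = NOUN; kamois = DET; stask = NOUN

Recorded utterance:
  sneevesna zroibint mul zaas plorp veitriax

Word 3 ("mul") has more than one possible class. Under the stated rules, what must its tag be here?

Candidates per position — 1:sneevesna {ADJ,ADV}; 2:zroibint {PREP,DET}; 3:mul {DET,PREP}; 4:zaas {ADJ}; 5:plorp {NOUN}; 6:veitriax {PREP}.
At position 1, choosing ADV makes rule 3 impossible to satisfy; hence ADJ.
At position 2, choosing DET makes rule 2 impossible to satisfy; hence PREP.
At position 3, choosing DET makes rule 2 impossible to satisfy; hence PREP.
The unique satisfying tagging is: ADJ PREP PREP ADJ NOUN PREP.
Rule-by-rule: rule 1 holds; rule 2 holds; rule 3 holds; rule 4 holds; rule 5 holds.

PREP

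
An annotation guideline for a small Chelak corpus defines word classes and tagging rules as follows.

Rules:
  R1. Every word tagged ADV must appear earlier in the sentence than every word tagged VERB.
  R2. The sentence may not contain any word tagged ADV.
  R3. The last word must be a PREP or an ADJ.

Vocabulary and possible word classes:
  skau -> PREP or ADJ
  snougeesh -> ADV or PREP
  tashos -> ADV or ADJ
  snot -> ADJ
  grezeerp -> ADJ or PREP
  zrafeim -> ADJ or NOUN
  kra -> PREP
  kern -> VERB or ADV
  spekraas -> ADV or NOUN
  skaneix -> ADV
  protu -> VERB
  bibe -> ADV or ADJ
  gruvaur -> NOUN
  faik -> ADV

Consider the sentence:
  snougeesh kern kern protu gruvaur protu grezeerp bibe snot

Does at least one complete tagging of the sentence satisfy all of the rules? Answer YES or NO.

YES

Candidates per position — 1:snougeesh {ADV,PREP}; 2:kern {VERB,ADV}; 3:kern {VERB,ADV}; 4:protu {VERB}; 5:gruvaur {NOUN}; 6:protu {VERB}; 7:grezeerp {ADJ,PREP}; 8:bibe {ADV,ADJ}; 9:snot {ADJ}.
One satisfying assignment: PREP VERB VERB VERB NOUN VERB ADJ ADJ ADJ.
Checking: rule 1 ok; rule 2 ok; rule 3 ok.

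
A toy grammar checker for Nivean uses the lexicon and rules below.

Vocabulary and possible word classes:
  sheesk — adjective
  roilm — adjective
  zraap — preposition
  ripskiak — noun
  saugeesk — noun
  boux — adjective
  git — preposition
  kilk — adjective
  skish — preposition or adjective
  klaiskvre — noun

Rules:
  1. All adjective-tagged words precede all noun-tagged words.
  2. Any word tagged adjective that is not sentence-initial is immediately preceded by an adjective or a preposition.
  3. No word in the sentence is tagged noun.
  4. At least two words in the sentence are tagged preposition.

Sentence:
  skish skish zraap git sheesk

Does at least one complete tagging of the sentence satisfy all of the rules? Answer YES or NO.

Candidates per position — 1:skish {preposition,adjective}; 2:skish {preposition,adjective}; 3:zraap {preposition}; 4:git {preposition}; 5:sheesk {adjective}.
One satisfying assignment: adjective adjective preposition preposition adjective.
Verifying each rule — rule 1 ok; rule 2 ok; rule 3 ok; rule 4 ok.

YES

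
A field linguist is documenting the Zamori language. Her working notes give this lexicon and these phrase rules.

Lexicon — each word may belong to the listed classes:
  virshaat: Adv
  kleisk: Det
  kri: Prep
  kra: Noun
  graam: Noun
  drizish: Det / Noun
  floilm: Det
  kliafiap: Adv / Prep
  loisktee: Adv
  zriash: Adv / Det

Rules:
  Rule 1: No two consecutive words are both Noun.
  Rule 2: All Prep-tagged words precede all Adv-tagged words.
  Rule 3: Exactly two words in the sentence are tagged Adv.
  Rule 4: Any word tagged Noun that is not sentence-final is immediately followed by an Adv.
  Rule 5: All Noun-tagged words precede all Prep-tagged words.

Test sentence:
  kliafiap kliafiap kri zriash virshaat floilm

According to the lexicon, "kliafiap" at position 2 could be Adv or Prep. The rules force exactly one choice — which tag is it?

Candidates per position — 1:kliafiap {Adv,Prep}; 2:kliafiap {Adv,Prep}; 3:kri {Prep}; 4:zriash {Adv,Det}; 5:virshaat {Adv}; 6:floilm {Det}.
Word 1 cannot be Adv — rule 2 would then fail for every completion. It is Prep.
Word 2 cannot be Adv — rule 2 would then fail for every completion. It is Prep.
Word 4 cannot be Det — rule 3 would then fail for every completion. It is Adv.
The only consistent sequence is: Prep Prep Prep Adv Adv Det.
Checking: rule 1 ok; rule 2 ok; rule 3 ok; rule 4 ok; rule 5 ok.

Prep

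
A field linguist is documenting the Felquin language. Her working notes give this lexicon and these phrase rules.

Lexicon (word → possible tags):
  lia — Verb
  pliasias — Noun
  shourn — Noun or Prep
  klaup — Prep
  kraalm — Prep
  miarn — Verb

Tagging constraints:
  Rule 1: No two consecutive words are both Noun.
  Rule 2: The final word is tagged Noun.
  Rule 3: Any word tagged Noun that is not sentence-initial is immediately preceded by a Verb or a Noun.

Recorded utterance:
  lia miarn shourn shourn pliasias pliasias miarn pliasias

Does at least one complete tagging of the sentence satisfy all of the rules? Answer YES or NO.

NO

Candidates per position — 1:lia {Verb}; 2:miarn {Verb}; 3:shourn {Noun,Prep}; 4:shourn {Noun,Prep}; 5:pliasias {Noun}; 6:pliasias {Noun}; 7:miarn {Verb}; 8:pliasias {Noun}.
Rule 1 cannot be satisfied by any choice of tags from the lexicon.
So there is no consistent tagging.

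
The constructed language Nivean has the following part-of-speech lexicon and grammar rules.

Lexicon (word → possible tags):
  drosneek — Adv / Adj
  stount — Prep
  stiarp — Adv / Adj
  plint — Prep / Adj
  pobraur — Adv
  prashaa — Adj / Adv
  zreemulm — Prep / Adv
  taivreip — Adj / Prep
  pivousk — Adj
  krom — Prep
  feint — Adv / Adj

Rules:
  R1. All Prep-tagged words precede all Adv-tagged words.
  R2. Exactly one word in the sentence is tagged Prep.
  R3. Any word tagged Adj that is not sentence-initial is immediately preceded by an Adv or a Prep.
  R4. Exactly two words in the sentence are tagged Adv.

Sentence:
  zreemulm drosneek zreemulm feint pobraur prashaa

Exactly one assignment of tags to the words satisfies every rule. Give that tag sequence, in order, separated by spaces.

Candidates per position — 1:zreemulm {Prep,Adv}; 2:drosneek {Adv,Adj}; 3:zreemulm {Prep,Adv}; 4:feint {Adv,Adj}; 5:pobraur {Adv}; 6:prashaa {Adj,Adv}.
The remaining ambiguous positions (1, 2, 3, 4, 6) are resolved jointly — only one combination satisfies every rule.
So the tagging must be: Prep Adj Adv Adj Adv Adj.
Checking: rule 1 ✓; rule 2 ✓; rule 3 ✓; rule 4 ✓.

Prep Adj Adv Adj Adv Adj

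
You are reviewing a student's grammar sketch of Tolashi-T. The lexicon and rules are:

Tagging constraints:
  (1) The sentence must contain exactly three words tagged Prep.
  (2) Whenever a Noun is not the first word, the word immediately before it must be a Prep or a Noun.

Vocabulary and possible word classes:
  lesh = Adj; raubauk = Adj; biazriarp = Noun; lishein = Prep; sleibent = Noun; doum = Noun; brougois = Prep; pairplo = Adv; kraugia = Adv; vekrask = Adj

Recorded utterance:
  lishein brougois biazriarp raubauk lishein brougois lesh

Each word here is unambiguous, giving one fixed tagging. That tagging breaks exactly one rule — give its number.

Fixed tagging: Prep Prep Noun Adj Prep Prep Adj.
Checking each rule: R1 fail, R2 pass.
Only rule 1 fails.

1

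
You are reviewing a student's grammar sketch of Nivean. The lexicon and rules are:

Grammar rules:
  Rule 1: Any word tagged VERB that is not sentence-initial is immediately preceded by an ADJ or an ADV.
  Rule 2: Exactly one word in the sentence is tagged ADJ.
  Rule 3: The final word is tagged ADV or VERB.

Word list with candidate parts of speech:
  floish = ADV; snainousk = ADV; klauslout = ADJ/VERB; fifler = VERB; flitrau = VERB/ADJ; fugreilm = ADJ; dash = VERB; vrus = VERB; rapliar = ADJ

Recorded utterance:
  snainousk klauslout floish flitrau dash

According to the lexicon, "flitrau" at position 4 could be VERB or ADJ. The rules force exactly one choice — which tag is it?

Candidates per position — 1:snainousk {ADV}; 2:klauslout {ADJ,VERB}; 3:floish {ADV}; 4:flitrau {VERB,ADJ}; 5:dash {VERB}.
Position 4: VERB is ruled out by rule 1; that leaves ADJ.
Position 2: ADJ is ruled out by rule 2; that leaves VERB.
That leaves exactly one tagging: ADV VERB ADV ADJ VERB.
Verifying each rule — rule 1 holds; rule 2 holds; rule 3 holds.

ADJ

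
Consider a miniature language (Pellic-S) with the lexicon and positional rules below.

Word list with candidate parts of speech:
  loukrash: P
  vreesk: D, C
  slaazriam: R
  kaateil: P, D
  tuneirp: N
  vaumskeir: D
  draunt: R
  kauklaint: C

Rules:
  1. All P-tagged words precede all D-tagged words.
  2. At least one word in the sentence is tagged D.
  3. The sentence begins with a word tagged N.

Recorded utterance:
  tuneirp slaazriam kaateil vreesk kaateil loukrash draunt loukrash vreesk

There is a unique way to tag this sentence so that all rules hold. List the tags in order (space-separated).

Candidates per position — 1:tuneirp {N}; 2:slaazriam {R}; 3:kaateil {P,D}; 4:vreesk {D,C}; 5:kaateil {P,D}; 6:loukrash {P}; 7:draunt {R}; 8:loukrash {P}; 9:vreesk {D,C}.
Word 3 cannot be D — rule 1 would then fail for every completion. It is P.
Word 4 cannot be D — rule 1 would then fail for every completion. It is C.
Word 5 cannot be D — rule 1 would then fail for every completion. It is P.
Word 9 cannot be C — rule 2 would then fail for every completion. It is D.
The unique satisfying tagging is: N R P C P P R P D.
Check: rule 1 satisfied; rule 2 satisfied; rule 3 satisfied.

N R P C P P R P D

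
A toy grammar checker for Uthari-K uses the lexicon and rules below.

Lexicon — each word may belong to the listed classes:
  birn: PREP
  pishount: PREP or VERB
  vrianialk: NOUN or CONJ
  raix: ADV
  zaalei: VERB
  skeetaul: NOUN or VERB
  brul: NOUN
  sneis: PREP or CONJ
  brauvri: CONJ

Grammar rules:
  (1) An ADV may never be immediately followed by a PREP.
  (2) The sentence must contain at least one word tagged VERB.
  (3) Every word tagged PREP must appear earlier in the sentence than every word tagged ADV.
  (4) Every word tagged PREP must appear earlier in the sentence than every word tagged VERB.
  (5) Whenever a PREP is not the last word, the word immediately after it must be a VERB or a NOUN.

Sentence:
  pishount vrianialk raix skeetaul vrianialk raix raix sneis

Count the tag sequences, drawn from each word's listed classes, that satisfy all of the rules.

10

Candidates per position — 1:pishount {PREP,VERB}; 2:vrianialk {NOUN,CONJ}; 3:raix {ADV}; 4:skeetaul {NOUN,VERB}; 5:vrianialk {NOUN,CONJ}; 6:raix {ADV}; 7:raix {ADV}; 8:sneis {PREP,CONJ}.
There are 32 candidate sequences in total.
Checking each against the rules leaves 10 sequences.
Count = 10.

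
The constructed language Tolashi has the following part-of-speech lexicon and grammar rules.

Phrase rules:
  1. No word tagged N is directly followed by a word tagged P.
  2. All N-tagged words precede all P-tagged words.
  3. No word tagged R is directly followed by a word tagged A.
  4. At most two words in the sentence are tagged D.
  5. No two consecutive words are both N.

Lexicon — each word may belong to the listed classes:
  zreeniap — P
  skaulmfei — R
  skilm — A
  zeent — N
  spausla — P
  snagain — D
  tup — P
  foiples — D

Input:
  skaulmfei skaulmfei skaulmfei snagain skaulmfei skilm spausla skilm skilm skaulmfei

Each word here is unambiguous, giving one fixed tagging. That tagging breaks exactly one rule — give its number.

Fixed tagging: R R R D R A P A A R.
Applying the rules: R1 ✓, R2 ✓, R3 ✗, R4 ✓, R5 ✓.
Only rule 3 fails.

3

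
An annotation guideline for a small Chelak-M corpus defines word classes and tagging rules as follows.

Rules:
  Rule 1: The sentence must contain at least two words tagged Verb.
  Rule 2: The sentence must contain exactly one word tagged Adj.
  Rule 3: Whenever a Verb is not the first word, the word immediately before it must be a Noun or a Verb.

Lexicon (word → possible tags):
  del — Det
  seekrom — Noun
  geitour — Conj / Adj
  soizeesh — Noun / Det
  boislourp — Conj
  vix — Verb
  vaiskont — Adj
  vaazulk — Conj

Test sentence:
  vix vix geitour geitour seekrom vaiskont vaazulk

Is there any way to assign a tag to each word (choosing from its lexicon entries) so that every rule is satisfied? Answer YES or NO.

YES

Candidates per position — 1:vix {Verb}; 2:vix {Verb}; 3:geitour {Conj,Adj}; 4:geitour {Conj,Adj}; 5:seekrom {Noun}; 6:vaiskont {Adj}; 7:vaazulk {Conj}.
One satisfying assignment: Verb Verb Conj Conj Noun Adj Conj.
Check: rule 1 holds; rule 2 holds; rule 3 holds.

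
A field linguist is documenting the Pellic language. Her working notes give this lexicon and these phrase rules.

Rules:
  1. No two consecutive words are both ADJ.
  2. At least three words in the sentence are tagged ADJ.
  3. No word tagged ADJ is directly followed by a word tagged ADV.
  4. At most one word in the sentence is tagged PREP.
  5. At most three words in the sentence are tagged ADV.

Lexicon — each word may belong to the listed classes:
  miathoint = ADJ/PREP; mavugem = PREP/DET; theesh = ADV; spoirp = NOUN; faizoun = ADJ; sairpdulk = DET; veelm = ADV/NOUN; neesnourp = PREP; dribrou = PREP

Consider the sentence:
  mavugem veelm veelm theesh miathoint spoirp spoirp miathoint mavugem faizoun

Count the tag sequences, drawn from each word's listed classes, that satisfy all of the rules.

Candidates per position — 1:mavugem {PREP,DET}; 2:veelm {ADV,NOUN}; 3:veelm {ADV,NOUN}; 4:theesh {ADV}; 5:miathoint {ADJ,PREP}; 6:spoirp {NOUN}; 7:spoirp {NOUN}; 8:miathoint {ADJ,PREP}; 9:mavugem {PREP,DET}; 10:faizoun {ADJ}.
There are 64 candidate sequences in total.
Checking each against the rules leaves 12 sequences.
Count = 12.

12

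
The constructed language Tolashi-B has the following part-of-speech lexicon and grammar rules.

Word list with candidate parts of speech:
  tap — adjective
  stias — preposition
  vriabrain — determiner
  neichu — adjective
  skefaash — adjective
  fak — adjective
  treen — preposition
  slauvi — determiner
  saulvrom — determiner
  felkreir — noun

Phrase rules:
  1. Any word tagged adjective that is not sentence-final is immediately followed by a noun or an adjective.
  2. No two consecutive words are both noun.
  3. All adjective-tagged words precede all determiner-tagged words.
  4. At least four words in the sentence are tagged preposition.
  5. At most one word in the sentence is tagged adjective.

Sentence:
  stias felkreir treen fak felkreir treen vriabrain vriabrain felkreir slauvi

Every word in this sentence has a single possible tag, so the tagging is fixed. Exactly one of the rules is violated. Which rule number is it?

4

Fixed tagging: preposition noun preposition adjective noun preposition determiner determiner noun determiner.
Checking each rule: R1 pass, R2 pass, R3 pass, R4 fail, R5 pass.
Only rule 4 fails.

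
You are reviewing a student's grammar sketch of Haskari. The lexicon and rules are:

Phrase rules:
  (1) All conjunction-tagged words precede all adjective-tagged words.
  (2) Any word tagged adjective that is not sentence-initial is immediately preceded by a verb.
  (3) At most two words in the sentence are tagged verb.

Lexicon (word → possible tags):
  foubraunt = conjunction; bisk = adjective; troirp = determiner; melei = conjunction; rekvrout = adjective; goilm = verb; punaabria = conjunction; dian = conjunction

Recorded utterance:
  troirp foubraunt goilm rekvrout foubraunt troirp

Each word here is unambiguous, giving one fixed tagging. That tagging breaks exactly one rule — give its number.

1

Fixed tagging: determiner conjunction verb adjective conjunction determiner.
Checking each rule: R1 ✗, R2 ✓, R3 ✓.
Only rule 1 fails.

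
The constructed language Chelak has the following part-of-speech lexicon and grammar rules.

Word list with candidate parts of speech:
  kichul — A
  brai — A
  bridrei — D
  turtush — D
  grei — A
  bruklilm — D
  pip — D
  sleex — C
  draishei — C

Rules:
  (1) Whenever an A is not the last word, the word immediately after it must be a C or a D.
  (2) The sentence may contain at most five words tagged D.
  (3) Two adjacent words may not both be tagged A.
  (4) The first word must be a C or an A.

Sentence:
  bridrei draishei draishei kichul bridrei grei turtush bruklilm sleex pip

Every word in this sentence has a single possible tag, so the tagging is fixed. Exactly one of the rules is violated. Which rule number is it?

Fixed tagging: D C C A D A D D C D.
Checking each rule: R1 holds, R2 holds, R3 holds, R4 violated.
Only rule 4 fails.

4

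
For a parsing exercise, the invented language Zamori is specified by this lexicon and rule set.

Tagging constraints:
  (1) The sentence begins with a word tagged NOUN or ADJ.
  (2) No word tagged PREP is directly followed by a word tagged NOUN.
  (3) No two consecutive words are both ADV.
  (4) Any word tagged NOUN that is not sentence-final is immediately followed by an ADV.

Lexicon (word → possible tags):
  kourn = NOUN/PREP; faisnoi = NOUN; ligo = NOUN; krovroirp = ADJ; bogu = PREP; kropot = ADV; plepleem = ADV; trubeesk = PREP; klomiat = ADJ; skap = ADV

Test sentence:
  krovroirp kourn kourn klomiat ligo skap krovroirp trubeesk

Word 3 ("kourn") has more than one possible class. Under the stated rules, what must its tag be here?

PREP

Candidates per position — 1:krovroirp {ADJ}; 2:kourn {NOUN,PREP}; 3:kourn {NOUN,PREP}; 4:klomiat {ADJ}; 5:ligo {NOUN}; 6:skap {ADV}; 7:krovroirp {ADJ}; 8:trubeesk {PREP}.
Position 2: tagging it NOUN would leave rule 4 unsatisfiable, so it must be PREP.
Position 3: tagging it NOUN would leave rule 2 unsatisfiable, so it must be PREP.
So the tagging must be: ADJ PREP PREP ADJ NOUN ADV ADJ PREP.
Checking: rule 1 holds; rule 2 holds; rule 3 holds; rule 4 holds.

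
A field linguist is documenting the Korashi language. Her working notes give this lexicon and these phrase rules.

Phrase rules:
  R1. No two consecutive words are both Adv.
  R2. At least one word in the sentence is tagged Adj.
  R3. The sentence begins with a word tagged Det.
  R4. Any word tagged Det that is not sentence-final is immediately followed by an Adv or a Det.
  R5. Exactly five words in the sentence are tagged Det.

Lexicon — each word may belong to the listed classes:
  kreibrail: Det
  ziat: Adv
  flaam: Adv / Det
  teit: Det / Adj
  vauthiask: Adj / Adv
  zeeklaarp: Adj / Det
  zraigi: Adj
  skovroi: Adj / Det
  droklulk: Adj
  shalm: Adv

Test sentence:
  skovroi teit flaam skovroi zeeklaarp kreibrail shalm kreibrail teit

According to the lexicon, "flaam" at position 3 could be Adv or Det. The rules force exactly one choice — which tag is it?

Adv

Candidates per position — 1:skovroi {Adj,Det}; 2:teit {Det,Adj}; 3:flaam {Adv,Det}; 4:skovroi {Adj,Det}; 5:zeeklaarp {Adj,Det}; 6:kreibrail {Det}; 7:shalm {Adv}; 8:kreibrail {Det}; 9:teit {Det,Adj}.
At position 1, choosing Adj makes rule 3 impossible to satisfy; hence Det.
At position 2, choosing Adj makes rule 4 impossible to satisfy; hence Det.
At position 9, choosing Adj makes rule 4 impossible to satisfy; hence Det.
At position 3, choosing Det makes rule 5 impossible to satisfy; hence Adv.
At position 4, choosing Det makes rule 5 impossible to satisfy; hence Adj.
At position 5, choosing Det makes rule 5 impossible to satisfy; hence Adj.
So the tagging must be: Det Det Adv Adj Adj Det Adv Det Det.
Check: rule 1 ✓; rule 2 ✓; rule 3 ✓; rule 4 ✓; rule 5 ✓.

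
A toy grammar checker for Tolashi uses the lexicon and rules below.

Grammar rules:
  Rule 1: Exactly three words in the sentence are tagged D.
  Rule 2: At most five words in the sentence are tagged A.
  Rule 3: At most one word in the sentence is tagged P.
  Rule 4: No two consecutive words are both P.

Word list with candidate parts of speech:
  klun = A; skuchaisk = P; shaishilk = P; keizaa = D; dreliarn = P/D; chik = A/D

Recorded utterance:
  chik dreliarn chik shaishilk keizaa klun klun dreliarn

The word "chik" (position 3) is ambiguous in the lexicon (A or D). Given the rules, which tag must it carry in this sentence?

Candidates per position — 1:chik {A,D}; 2:dreliarn {P,D}; 3:chik {A,D}; 4:shaishilk {P}; 5:keizaa {D}; 6:klun {A}; 7:klun {A}; 8:dreliarn {P,D}.
Position 2: P is ruled out by rule 3; that leaves D.
Position 8: P is ruled out by rule 3; that leaves D.
Position 1: D is ruled out by rule 1; that leaves A.
Position 3: D is ruled out by rule 1; that leaves A.
That leaves exactly one tagging: A D A P D A A D.
Verifying each rule — rule 1 satisfied; rule 2 satisfied; rule 3 satisfied; rule 4 satisfied.

A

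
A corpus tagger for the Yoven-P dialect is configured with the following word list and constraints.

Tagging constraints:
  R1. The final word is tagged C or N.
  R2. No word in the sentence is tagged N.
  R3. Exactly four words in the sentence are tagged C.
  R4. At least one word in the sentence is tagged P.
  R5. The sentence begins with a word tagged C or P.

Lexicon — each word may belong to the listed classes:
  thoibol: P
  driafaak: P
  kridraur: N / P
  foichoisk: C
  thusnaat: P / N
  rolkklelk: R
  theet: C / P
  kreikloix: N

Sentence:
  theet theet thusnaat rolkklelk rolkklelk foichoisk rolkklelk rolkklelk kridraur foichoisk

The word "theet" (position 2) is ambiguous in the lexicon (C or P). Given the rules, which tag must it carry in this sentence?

Candidates per position — 1:theet {C,P}; 2:theet {C,P}; 3:thusnaat {P,N}; 4:rolkklelk {R}; 5:rolkklelk {R}; 6:foichoisk {C}; 7:rolkklelk {R}; 8:rolkklelk {R}; 9:kridraur {N,P}; 10:foichoisk {C}.
Word 1 cannot be P — rule 3 would then fail for every completion. It is C.
Word 2 cannot be P — rule 3 would then fail for every completion. It is C.
Word 3 cannot be N — rule 2 would then fail for every completion. It is P.
Word 9 cannot be N — rule 2 would then fail for every completion. It is P.
So the tagging must be: C C P R R C R R P C.
Verifying each rule — rule 1 ok; rule 2 ok; rule 3 ok; rule 4 ok; rule 5 ok.

C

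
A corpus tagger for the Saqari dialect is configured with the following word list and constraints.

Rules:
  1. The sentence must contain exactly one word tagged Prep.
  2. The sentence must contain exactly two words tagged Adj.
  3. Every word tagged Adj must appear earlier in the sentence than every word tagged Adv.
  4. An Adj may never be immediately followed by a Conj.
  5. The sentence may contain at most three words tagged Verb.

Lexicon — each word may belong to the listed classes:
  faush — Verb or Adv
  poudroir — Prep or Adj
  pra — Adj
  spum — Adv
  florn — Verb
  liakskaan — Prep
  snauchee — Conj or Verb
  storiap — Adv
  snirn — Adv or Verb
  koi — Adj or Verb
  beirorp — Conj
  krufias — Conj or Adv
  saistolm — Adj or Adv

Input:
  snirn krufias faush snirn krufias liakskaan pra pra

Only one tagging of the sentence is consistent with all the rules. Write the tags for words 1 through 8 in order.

Candidates per position — 1:snirn {Adv,Verb}; 2:krufias {Conj,Adv}; 3:faush {Verb,Adv}; 4:snirn {Adv,Verb}; 5:krufias {Conj,Adv}; 6:liakskaan {Prep}; 7:pra {Adj}; 8:pra {Adj}.
Position 1: tagging it Adv would leave rule 3 unsatisfiable, so it must be Verb.
Position 2: tagging it Adv would leave rule 3 unsatisfiable, so it must be Conj.
Position 3: tagging it Adv would leave rule 3 unsatisfiable, so it must be Verb.
Position 4: tagging it Adv would leave rule 3 unsatisfiable, so it must be Verb.
Position 5: tagging it Adv would leave rule 3 unsatisfiable, so it must be Conj.
The unique satisfying tagging is: Verb Conj Verb Verb Conj Prep Adj Adj.
Checking: rule 1 ✓; rule 2 ✓; rule 3 ✓; rule 4 ✓; rule 5 ✓.

Verb Conj Verb Verb Conj Prep Adj Adj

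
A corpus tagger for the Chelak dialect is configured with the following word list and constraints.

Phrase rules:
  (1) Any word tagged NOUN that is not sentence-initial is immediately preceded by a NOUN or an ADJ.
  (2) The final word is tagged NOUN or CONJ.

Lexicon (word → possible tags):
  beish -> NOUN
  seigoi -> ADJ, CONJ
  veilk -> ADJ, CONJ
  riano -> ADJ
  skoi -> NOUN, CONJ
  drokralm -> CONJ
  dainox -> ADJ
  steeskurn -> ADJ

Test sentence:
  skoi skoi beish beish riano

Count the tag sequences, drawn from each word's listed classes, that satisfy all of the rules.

0

Candidates per position — 1:skoi {NOUN,CONJ}; 2:skoi {NOUN,CONJ}; 3:beish {NOUN}; 4:beish {NOUN}; 5:riano {ADJ}.
There are 4 candidate sequences in total.
Rule 2 cannot be satisfied by any choice of tags from the lexicon.
So there is no consistent tagging.
Count = 0.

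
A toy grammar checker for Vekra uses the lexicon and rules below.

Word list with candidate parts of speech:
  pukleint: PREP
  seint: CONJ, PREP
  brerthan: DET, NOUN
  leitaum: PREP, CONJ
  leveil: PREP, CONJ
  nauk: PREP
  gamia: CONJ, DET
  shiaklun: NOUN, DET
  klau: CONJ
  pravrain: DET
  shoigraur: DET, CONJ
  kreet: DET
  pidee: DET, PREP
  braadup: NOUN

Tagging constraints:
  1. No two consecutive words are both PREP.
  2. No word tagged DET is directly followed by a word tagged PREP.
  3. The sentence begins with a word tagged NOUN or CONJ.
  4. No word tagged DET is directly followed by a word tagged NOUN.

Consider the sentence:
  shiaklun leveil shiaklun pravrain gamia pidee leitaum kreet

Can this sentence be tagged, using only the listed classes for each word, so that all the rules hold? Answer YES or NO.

Candidates per position — 1:shiaklun {NOUN,DET}; 2:leveil {PREP,CONJ}; 3:shiaklun {NOUN,DET}; 4:pravrain {DET}; 5:gamia {CONJ,DET}; 6:pidee {DET,PREP}; 7:leitaum {PREP,CONJ}; 8:kreet {DET}.
One satisfying assignment: NOUN PREP NOUN DET CONJ DET CONJ DET.
Verifying each rule — rule 1 satisfied; rule 2 satisfied; rule 3 satisfied; rule 4 satisfied.

YES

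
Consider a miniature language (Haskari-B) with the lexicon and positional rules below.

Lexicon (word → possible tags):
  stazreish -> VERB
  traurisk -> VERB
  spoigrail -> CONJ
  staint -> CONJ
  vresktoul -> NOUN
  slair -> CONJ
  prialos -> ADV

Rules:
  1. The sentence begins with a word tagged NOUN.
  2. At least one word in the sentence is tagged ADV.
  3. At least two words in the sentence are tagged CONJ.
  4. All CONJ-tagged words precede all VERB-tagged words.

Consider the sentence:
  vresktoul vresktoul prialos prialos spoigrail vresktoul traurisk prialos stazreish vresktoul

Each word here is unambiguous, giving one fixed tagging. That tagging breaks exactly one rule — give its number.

Fixed tagging: NOUN NOUN ADV ADV CONJ NOUN VERB ADV VERB NOUN.
Rule check: R1 ok, R2 ok, R3 fails, R4 ok.
Only rule 3 fails.

3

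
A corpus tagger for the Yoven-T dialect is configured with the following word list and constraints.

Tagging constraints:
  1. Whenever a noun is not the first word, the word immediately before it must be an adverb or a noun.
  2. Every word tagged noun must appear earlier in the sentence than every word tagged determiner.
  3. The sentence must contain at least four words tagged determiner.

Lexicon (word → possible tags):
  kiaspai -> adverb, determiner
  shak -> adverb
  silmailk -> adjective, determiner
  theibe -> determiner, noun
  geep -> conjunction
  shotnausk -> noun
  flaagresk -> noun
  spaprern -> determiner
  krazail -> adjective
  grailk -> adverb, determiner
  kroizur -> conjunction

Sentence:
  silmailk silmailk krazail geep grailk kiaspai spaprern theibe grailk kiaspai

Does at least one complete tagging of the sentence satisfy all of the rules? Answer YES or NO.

YES

Candidates per position — 1:silmailk {adjective,determiner}; 2:silmailk {adjective,determiner}; 3:krazail {adjective}; 4:geep {conjunction}; 5:grailk {adverb,determiner}; 6:kiaspai {adverb,determiner}; 7:spaprern {determiner}; 8:theibe {determiner,noun}; 9:grailk {adverb,determiner}; 10:kiaspai {adverb,determiner}.
One satisfying assignment: determiner adjective adjective conjunction determiner determiner determiner determiner adverb adverb.
Checking: rule 1 holds; rule 2 holds; rule 3 holds.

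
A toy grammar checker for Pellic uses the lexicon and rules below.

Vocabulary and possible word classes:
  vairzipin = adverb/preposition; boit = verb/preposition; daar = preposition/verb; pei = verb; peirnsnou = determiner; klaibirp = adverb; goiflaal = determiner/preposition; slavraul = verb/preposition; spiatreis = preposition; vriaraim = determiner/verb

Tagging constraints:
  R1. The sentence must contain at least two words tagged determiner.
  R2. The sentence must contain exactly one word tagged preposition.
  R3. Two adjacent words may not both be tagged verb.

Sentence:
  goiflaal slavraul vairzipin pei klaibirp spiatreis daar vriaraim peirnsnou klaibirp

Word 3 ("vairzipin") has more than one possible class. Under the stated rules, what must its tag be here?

Candidates per position — 1:goiflaal {determiner,preposition}; 2:slavraul {verb,preposition}; 3:vairzipin {adverb,preposition}; 4:pei {verb}; 5:klaibirp {adverb}; 6:spiatreis {preposition}; 7:daar {preposition,verb}; 8:vriaraim {determiner,verb}; 9:peirnsnou {determiner}; 10:klaibirp {adverb}.
Position 1: preposition is ruled out by rule 2; that leaves determiner.
Position 2: preposition is ruled out by rule 2; that leaves verb.
Position 3: preposition is ruled out by rule 2; that leaves adverb.
Position 7: preposition is ruled out by rule 2; that leaves verb.
Position 8: verb is ruled out by rule 3; that leaves determiner.
The only consistent sequence is: determiner verb adverb verb adverb preposition verb determiner determiner adverb.
Rule-by-rule: rule 1 satisfied; rule 2 satisfied; rule 3 satisfied.

adverb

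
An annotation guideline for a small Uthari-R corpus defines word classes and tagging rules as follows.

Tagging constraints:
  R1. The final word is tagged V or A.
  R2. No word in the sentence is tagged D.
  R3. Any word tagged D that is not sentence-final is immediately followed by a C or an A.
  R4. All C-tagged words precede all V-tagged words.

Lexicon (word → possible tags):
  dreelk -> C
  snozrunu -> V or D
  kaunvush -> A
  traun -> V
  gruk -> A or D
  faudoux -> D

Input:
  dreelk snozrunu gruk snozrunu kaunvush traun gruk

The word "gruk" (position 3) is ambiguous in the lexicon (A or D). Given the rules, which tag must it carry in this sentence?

Candidates per position — 1:dreelk {C}; 2:snozrunu {V,D}; 3:gruk {A,D}; 4:snozrunu {V,D}; 5:kaunvush {A}; 6:traun {V}; 7:gruk {A,D}.
Position 2: tagging it D would leave rule 2 unsatisfiable, so it must be V.
Position 3: tagging it D would leave rule 2 unsatisfiable, so it must be A.
Position 4: tagging it D would leave rule 2 unsatisfiable, so it must be V.
Position 7: tagging it D would leave rule 1 unsatisfiable, so it must be A.
The unique satisfying tagging is: C V A V A V A.
Verifying each rule — rule 1 holds; rule 2 holds; rule 3 holds; rule 4 holds.

A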